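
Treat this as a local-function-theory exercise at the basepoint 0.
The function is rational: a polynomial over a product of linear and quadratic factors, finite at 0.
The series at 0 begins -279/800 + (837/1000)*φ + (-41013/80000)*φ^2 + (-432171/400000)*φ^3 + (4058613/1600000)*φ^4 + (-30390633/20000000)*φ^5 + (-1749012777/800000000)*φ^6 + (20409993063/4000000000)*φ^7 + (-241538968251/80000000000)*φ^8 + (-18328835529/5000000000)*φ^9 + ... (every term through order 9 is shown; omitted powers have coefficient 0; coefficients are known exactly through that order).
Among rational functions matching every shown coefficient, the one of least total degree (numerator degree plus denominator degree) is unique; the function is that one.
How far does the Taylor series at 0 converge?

No rational of total degree below 8 reproduces all 10 coefficients; solving the [0/8] Pade equations on them gives f(φ) = -31/(8*(φ - 10/3)**2*(φ**2 + φ + 1)**3), whose expansion matches every shown term.
Denominator factor (φ**2 + φ + 1)^3: discriminant -3, complex-conjugate roots (-1/2) + ((1/2)*sqrt(3))*i and (-1/2) - ((1/2)*sqrt(3))*i; poles of order 3, moduli 1 and 1.
Denominator factor (φ - 10/3)^2: pole of order 2 at 10/3, modulus 10/3.
The radius of convergence is the smallest modulus among the singular points: 1.

The radius of convergence is 1.


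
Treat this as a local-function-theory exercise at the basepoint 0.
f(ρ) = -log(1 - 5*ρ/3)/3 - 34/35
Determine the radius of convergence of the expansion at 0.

The radius of convergence is 3/5.

Branch term (-1/3)*log(1 - ρ/(3/5)): its argument vanishes at ρ = 3/5, a logarithmic branch point, modulus 3/5.
The radius of convergence is the smallest modulus among the singular points: 3/5.


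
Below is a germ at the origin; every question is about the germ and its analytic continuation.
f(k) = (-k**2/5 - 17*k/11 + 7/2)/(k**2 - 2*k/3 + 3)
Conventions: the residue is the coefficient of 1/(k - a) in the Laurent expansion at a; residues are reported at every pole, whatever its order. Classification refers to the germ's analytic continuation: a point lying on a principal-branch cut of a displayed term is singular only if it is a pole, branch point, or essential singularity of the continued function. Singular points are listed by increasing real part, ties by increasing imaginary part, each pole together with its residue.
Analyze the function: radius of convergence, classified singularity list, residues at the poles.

Radius of convergence at 0: sqrt(3).
At (1/3) - ((1/3)*sqrt(26))*i: a pole of order 1; residue (-277/330) + ((701/3432)*sqrt(26))*i.
At (1/3) + ((1/3)*sqrt(26))*i: a pole of order 1; residue (-277/330) - ((701/3432)*sqrt(26))*i.

Denominator factor (k**2 - 2*k/3 + 3): discriminant -104/9, complex-conjugate roots (1/3) + ((1/3)*sqrt(26))*i and (1/3) - ((1/3)*sqrt(26))*i; poles of order 1, moduli sqrt(3) and sqrt(3).
The radius of convergence is the smallest modulus among the singular points: sqrt(3).
The factor k**2 - 2*k/3 + 3 splits as (k - a)(k - a') with a = (1/3) - ((1/3)*sqrt(26))*i, a' = (1/3) + ((1/3)*sqrt(26))*i. At the order-1 pole a set g(k) = (k - a)*f(k) = [-k**2/5 - 17*k/11 + 7/2] / (k - a').
Simple pole: residue = g(a) at a = (1/3) - ((1/3)*sqrt(26))*i, which is (-277/330) + ((701/3432)*sqrt(26))*i.
The factor k**2 - 2*k/3 + 3 splits as (k - a)(k - a') with a = (1/3) + ((1/3)*sqrt(26))*i, a' = (1/3) - ((1/3)*sqrt(26))*i. At the order-1 pole a set g(k) = (k - a)*f(k) = [-k**2/5 - 17*k/11 + 7/2] / (k - a').
Simple pole: residue = g(a) at a = (1/3) + ((1/3)*sqrt(26))*i, which is (-277/330) - ((701/3432)*sqrt(26))*i.
List the singular points by increasing real part (a conjugate pair: the negative imaginary part first).


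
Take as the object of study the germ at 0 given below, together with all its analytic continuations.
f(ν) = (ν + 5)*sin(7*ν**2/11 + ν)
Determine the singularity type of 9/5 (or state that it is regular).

There is no denominator, hence no pole anywhere.
The factor sin(7*ν**2/11 + ν) is entire.
So the germ continues analytically to 9/5.

The point is a regular point.


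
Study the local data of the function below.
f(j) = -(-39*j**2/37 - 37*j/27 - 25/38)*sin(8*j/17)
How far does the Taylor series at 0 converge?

The factor -sin(8*j/17) is entire and contributes no finite singular point.
The polynomial part has no poles.
No finite singular points: the Taylor series at 0 converges everywhere.

The radius of convergence is infinite.


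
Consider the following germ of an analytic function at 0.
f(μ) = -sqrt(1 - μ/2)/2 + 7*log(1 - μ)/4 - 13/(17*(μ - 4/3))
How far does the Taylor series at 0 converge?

Denominator factor (μ - 4/3): pole of order 1 at 4/3, modulus 4/3.
Branch term (7/4)*log(1 - μ/(1)): its argument vanishes at μ = 1, a logarithmic branch point, modulus 1.
Branch term (-1/2)*sqrt(1 - μ/(2)): its argument vanishes at μ = 2, a square-root branch point, modulus 2.
The radius of convergence is the smallest modulus among the singular points: 1.

The radius of convergence is 1.


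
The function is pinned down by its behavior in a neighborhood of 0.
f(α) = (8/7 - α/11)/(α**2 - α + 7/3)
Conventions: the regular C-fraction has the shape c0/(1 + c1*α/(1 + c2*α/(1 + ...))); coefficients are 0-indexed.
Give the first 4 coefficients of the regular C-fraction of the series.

Taylor coefficients (expand at 0): a_0 = 24/49, a_1 = 645/3773, a_2 = -3609/26411, a_3 = -24372/184877.
c0 = a_0 = 24/49. Peel one level at a time: if S = 1 + c*α/S' with S'(0) = 1, then c is the α-coefficient of S and S' = c*α/(S - 1).
S_1 = c0/f = 1 + (-215/616)*α + (21727/54208)*α^2 + ...; c1 = -215/616.
S_2 = c1*α/(S_1 - 1) = 1 + (21727/18920)*α + (65181/46225)*α^2 + ...; c2 = 21727/18920.
S_3 = c2*α/(S_2 - 1) = 1 + (-264/215)*α + ...; c3 = -264/215.

The regular C-fraction coefficients are [24/49, -215/616, 21727/18920, -264/215].


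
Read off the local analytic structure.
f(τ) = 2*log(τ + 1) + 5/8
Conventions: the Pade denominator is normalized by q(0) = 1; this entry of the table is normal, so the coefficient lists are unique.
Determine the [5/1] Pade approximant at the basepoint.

Taylor coefficients needed (expand at 0): a_0 = 5/8, a_1 = 2, a_2 = -1, a_3 = 2/3, a_4 = -1/2, a_5 = 2/5, a_6 = -1/3.
Write the denominator as Q(τ) = 1 + q1*τ. Requiring Q*f - P = O(τ^7) with deg P <= 5 kills the coefficients of τ^6..τ^6 in Q*f:
  τ^6: a_6 + q1*a_5 = 0, i.e. -1/3 + (2/5)*q1 = 0.
Solving this linear system: q1 = 5/6.
The numerator is Q*f truncated at degree 5: P0 = a_0 = 5/8; P1 = a_1 + q1*a_0 = 121/48; P2 = a_2 + q1*a_1 = 2/3; P3 = a_3 + q1*a_2 = -1/6; P4 = a_4 + q1*a_3 = 1/18; P5 = a_5 + q1*a_4 = -1/60.

The Pade approximant has numerator coefficients [5/8, 121/48, 2/3, -1/6, 1/18, -1/60]; denominator coefficients [1, 5/6].


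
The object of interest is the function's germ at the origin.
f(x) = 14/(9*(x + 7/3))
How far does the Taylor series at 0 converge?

The radius of convergence is 7/3.

Denominator factor (x + 7/3): pole of order 1 at -7/3, modulus 7/3.
The radius of convergence is the smallest modulus among the singular points: 7/3.


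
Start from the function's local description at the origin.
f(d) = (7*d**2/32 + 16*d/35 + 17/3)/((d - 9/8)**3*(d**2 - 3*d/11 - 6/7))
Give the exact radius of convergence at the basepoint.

Denominator factor (d**2 - 3*d/11 - 6/7): discriminant 2967/847, real irrational roots 3/22 + (1/154)*sqrt(20769) and 3/22 - (1/154)*sqrt(20769); poles of order 1, moduli 3/22 + (1/154)*sqrt(20769) and -3/22 + (1/154)*sqrt(20769).
Denominator factor (d - 9/8)^3: pole of order 3 at 9/8, modulus 9/8.
The radius of convergence is the smallest modulus among the singular points: -3/22 + (1/154)*sqrt(20769).

The radius of convergence is -3/22 + (1/154)*sqrt(20769).


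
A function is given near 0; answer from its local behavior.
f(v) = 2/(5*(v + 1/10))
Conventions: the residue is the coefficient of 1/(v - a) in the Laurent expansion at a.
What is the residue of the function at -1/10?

At the order-1 pole -1/10 set g(v) = (v - (-1/10))*f(v) = 2/5.
Simple pole: residue = g(a) at a = -1/10, which is 2/5.

The residue is 2/5.


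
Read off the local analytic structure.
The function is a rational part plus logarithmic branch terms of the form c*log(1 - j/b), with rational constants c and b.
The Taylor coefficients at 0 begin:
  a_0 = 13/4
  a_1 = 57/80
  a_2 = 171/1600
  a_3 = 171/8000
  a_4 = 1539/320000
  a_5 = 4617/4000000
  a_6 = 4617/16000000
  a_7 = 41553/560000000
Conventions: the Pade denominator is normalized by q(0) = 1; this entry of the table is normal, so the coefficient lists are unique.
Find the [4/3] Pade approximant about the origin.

Taylor coefficients needed (read off): a_0 = 13/4, a_1 = 57/80, a_2 = 171/1600, a_3 = 171/8000, a_4 = 1539/320000, a_5 = 4617/4000000, a_6 = 4617/16000000, a_7 = 41553/560000000.
Write the denominator as Q(j) = 1 + q1*j + q2*j^2 + q3*j^3. Requiring Q*f - P = O(j^8) with deg P <= 4 kills the coefficients of j^5..j^7 in Q*f:
  j^5: a_5 + q1*a_4 + q2*a_3 + q3*a_2 = 0, i.e. 4617/4000000 + (1539/320000)*q1 + (171/8000)*q2 + (171/1600)*q3 = 0.
  j^6: a_6 + q1*a_5 + q2*a_4 + q3*a_3 = 0, i.e. 4617/16000000 + (4617/4000000)*q1 + (1539/320000)*q2 + (171/8000)*q3 = 0.
  j^7: a_7 + q1*a_6 + q2*a_5 + q3*a_4 = 0, i.e. 41553/560000000 + (4617/16000000)*q1 + (4617/4000000)*q2 + (1539/320000)*q3 = 0.
Solving this linear system: q1 = -18/35, q2 = 27/350, q3 = -27/8750.
The numerator is Q*f truncated at degree 4: P0 = a_0 = 13/4; P1 = a_1 + q1*a_0 = -537/560; P2 = a_2 + q1*a_1 + q2*a_0 = -99/11200; P3 = a_3 + q1*a_2 + q2*a_1 + q3*a_0 = 3177/280000; P4 = a_4 + q1*a_3 + q2*a_2 + q3*a_1 = -1539/11200000.

The Pade approximant has numerator coefficients [13/4, -537/560, -99/11200, 3177/280000, -1539/11200000]; denominator coefficients [1, -18/35, 27/350, -27/8750].


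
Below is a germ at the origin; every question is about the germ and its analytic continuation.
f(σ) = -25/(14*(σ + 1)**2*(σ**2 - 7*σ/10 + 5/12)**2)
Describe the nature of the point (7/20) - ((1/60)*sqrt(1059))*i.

The point is a pole of order 2.

The denominator factor σ**2 - 7*σ/10 + 5/12 vanishes at (7/20) - ((1/60)*sqrt(1059))*i and appears to the power 2; the numerator there equals -25/14, nonzero, and no other factor vanishes.
Hence a pole whose order is the multiplicity, 2.


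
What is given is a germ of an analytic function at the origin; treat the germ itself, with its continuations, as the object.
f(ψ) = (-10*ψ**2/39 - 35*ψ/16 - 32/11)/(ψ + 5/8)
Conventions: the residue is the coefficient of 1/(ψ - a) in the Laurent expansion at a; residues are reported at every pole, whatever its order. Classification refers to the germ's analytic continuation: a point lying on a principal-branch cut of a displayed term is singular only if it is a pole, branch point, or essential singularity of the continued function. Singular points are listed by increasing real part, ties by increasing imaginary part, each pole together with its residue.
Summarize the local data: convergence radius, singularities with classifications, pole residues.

Radius of convergence at 0: 5/8.
At -5/8: a pole of order 1; residue -90169/54912.

Denominator factor (ψ + 5/8): pole of order 1 at -5/8, modulus 5/8.
The radius of convergence is the smallest modulus among the singular points: 5/8.
At the order-1 pole -5/8 set g(ψ) = (ψ - (-5/8))*f(ψ) = -10*ψ**2/39 - 35*ψ/16 - 32/11.
Simple pole: residue = g(a) at a = -5/8, which is -90169/54912.


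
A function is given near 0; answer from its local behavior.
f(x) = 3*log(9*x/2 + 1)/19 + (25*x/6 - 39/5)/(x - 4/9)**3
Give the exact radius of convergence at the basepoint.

The radius of convergence is 2/9.

Denominator factor (x - 4/9)^3: pole of order 3 at 4/9, modulus 4/9.
Branch term (3/19)*log(1 - x/(-2/9)): its argument vanishes at x = -2/9, a logarithmic branch point, modulus 2/9.
The radius of convergence is the smallest modulus among the singular points: 2/9.


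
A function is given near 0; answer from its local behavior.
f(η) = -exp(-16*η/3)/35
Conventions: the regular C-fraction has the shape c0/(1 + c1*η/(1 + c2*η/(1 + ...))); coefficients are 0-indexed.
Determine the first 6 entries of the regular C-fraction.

Taylor coefficients (expand at 0): a_0 = -1/35, a_1 = 16/105, a_2 = -128/315, a_3 = 2048/2835, a_4 = -8192/8505, a_5 = 131072/127575.
c0 = a_0 = -1/35. Peel one level at a time: if S = 1 + c*η/S' with S'(0) = 1, then c is the η-coefficient of S and S' = c*η/(S - 1).
S_1 = c0/f = 1 + (16/3)*η + (128/9)*η^2 + ...; c1 = 16/3.
S_2 = c1*η/(S_1 - 1) = 1 + (-8/3)*η + (64/27)*η^2 + ...; c2 = -8/3.
S_3 = c2*η/(S_2 - 1) = 1 + (8/9)*η + (64/81)*η^2 + ...; c3 = 8/9.
S_4 = c3*η/(S_3 - 1) = 1 + (-8/9)*η + (64/135)*η^2 + ...; c4 = -8/9.
S_5 = c4*η/(S_4 - 1) = 1 + (8/15)*η + ...; c5 = 8/15.

The regular C-fraction coefficients are [-1/35, 16/3, -8/3, 8/9, -8/9, 8/15].


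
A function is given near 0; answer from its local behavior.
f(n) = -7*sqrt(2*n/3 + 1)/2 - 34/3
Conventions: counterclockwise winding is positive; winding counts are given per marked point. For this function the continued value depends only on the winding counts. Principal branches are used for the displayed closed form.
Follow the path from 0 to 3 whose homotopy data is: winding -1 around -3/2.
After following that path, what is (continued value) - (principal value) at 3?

The rational part is single-valued and drops out of the difference; each branch term changes only by its own monodromy.
(-7/2)*sqrt(1 - n/(-3/2)): winding -1 is odd, the square root flips sign, contributing -2*(-7/2)*sqrt(1 - (3)/(-3/2)) = -2*(-7/2)*sqrt(3) = (7)*sqrt(3).
Summing the contributions at n = 3 gives (7)*sqrt(3).

Continued minus principal equals (7)*sqrt(3).


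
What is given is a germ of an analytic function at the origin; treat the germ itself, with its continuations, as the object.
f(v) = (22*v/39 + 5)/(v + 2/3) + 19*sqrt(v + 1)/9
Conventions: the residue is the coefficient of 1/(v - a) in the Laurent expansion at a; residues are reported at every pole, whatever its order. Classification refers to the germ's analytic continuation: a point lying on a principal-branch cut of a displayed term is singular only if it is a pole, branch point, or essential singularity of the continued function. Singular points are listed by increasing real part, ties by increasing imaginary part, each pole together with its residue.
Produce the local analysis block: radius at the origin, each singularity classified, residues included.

Radius of convergence at 0: 2/3.
At -1: an algebraic (square-root) branch point.
At -2/3: a pole of order 1; residue 541/117.

Denominator factor (v + 2/3): pole of order 1 at -2/3, modulus 2/3.
Branch term (19/9)*sqrt(1 - v/(-1)): its argument vanishes at v = -1, a square-root branch point, modulus 1.
The radius of convergence is the smallest modulus among the singular points: 2/3.
The branch term is analytic at -2/3 and contributes nothing to the residue; only the rational part matters.
At the order-1 pole -2/3 set g(v) = (v - (-2/3))*(rational part) = 22*v/39 + 5.
Simple pole: residue = g(a) at a = -2/3, which is 541/117.
List the singular points by increasing real part (a conjugate pair: the negative imaginary part first).


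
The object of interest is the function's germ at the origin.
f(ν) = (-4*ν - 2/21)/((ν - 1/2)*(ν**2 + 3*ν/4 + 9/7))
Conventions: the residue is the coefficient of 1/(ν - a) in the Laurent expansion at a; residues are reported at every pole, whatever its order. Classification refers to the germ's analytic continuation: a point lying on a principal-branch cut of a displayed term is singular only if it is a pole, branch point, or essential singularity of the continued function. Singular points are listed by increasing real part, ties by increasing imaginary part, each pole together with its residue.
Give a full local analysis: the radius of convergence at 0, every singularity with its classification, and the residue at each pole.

Radius of convergence at 0: 1/2.
At (-3/8) - ((3/56)*sqrt(399))*i: a pole of order 1; residue (176/321) - ((3904/54891)*sqrt(399))*i.
At (-3/8) + ((3/56)*sqrt(399))*i: a pole of order 1; residue (176/321) + ((3904/54891)*sqrt(399))*i.
At 1/2: a pole of order 1; residue -352/321.

Denominator factor (ν**2 + 3*ν/4 + 9/7): discriminant -513/112, complex-conjugate roots (-3/8) + ((3/56)*sqrt(399))*i and (-3/8) - ((3/56)*sqrt(399))*i; poles of order 1, moduli (3/7)*sqrt(7) and (3/7)*sqrt(7).
Denominator factor (ν - 1/2): pole of order 1 at 1/2, modulus 1/2.
The radius of convergence is the smallest modulus among the singular points: 1/2.
The factor ν**2 + 3*ν/4 + 9/7 splits as (ν - a)(ν - a') with a = (-3/8) - ((3/56)*sqrt(399))*i, a' = (-3/8) + ((3/56)*sqrt(399))*i. At the order-1 pole a set g(ν) = (ν - a)*f(ν) = [(-4*ν - 2/21)/(ν - 1/2)] / (ν - a').
Simple pole: residue = g(a) at a = (-3/8) - ((3/56)*sqrt(399))*i, which is (176/321) - ((3904/54891)*sqrt(399))*i.
The factor ν**2 + 3*ν/4 + 9/7 splits as (ν - a)(ν - a') with a = (-3/8) + ((3/56)*sqrt(399))*i, a' = (-3/8) - ((3/56)*sqrt(399))*i. At the order-1 pole a set g(ν) = (ν - a)*f(ν) = [(-4*ν - 2/21)/(ν - 1/2)] / (ν - a').
Simple pole: residue = g(a) at a = (-3/8) + ((3/56)*sqrt(399))*i, which is (176/321) + ((3904/54891)*sqrt(399))*i.
At the order-1 pole 1/2 set g(ν) = (ν - (1/2))*f(ν) = (-4*ν - 2/21)/(ν**2 + 3*ν/4 + 9/7).
Simple pole: residue = g(a) at a = 1/2, which is -352/321.
List the singular points by increasing real part (a conjugate pair: the negative imaginary part first).


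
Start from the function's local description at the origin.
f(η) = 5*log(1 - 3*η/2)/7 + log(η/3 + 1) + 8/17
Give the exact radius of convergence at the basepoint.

Branch term (1)*log(1 - η/(-3)): its argument vanishes at η = -3, a logarithmic branch point, modulus 3.
Branch term (5/7)*log(1 - η/(2/3)): its argument vanishes at η = 2/3, a logarithmic branch point, modulus 2/3.
The radius of convergence is the smallest modulus among the singular points: 2/3.

The radius of convergence is 2/3.


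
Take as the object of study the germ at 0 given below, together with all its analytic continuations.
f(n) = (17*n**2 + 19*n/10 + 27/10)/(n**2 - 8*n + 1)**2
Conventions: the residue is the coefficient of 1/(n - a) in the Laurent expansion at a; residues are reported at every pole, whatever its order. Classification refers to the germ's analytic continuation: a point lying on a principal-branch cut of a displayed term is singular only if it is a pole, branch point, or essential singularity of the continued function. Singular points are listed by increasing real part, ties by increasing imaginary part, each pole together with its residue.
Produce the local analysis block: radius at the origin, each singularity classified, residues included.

Denominator factor (n**2 - 8*n + 1)^2: discriminant 60, real irrational roots 4 + sqrt(15) and 4 - sqrt(15); poles of order 2, moduli 4 + sqrt(15) and 4 - sqrt(15).
The radius of convergence is the smallest modulus among the singular points: 4 - sqrt(15).
The factor n**2 - 8*n + 1 splits as (n - a)(n - a') with a = 4 - sqrt(15), a' = 4 + sqrt(15). At the order-2 pole a set g(n) = (n - a)^2*f(n) = [17*n**2 + 19*n/10 + 27/10] / (n - a')^2.
Order-2 pole: residue = g'(a); g'(4 - sqrt(15)) = (91/3000)*sqrt(15), so the residue is (91/3000)*sqrt(15).
The factor n**2 - 8*n + 1 splits as (n - a)(n - a') with a = 4 + sqrt(15), a' = 4 - sqrt(15). At the order-2 pole a set g(n) = (n - a)^2*f(n) = [17*n**2 + 19*n/10 + 27/10] / (n - a')^2.
Order-2 pole: residue = g'(a); g'(4 + sqrt(15)) = -(91/3000)*sqrt(15), so the residue is -(91/3000)*sqrt(15).
List the singular points by increasing real part (a conjugate pair: the negative imaginary part first).

Radius of convergence at 0: 4 - sqrt(15).
At 4 - sqrt(15): a pole of order 2; residue (91/3000)*sqrt(15).
At 4 + sqrt(15): a pole of order 2; residue -(91/3000)*sqrt(15).


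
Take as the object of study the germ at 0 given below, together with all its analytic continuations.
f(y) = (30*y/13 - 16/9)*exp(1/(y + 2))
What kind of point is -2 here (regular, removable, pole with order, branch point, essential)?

The exponent 1/(y - (-2)) has a pole at -2, so exp(1/(y - (-2))) takes every nonzero value near it: an essential singularity (not a pole of any order).

The point is an essential singularity.


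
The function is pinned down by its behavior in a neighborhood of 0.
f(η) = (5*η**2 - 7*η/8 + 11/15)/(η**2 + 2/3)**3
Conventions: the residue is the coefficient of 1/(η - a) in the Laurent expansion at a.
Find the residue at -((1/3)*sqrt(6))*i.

The residue is ((249/640)*sqrt(6))*i.

The factor η**2 + 2/3 splits as (η - a)(η - a') with a = -((1/3)*sqrt(6))*i, a' = ((1/3)*sqrt(6))*i. At the order-3 pole a set g(η) = (η - a)^3*f(η) = [5*η**2 - 7*η/8 + 11/15] / (η - a')^3.
Order-3 pole: residue = g''(a)/2; g''(-((1/3)*sqrt(6))*i) = ((249/320)*sqrt(6))*i, so the residue is ((249/640)*sqrt(6))*i.


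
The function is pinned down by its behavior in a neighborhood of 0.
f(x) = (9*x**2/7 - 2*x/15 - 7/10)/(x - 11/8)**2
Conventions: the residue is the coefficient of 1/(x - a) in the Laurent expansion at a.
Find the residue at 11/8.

The residue is 1429/420.

At the order-2 pole 11/8 set g(x) = (x - (11/8))^2*f(x) = 9*x**2/7 - 2*x/15 - 7/10.
Order-2 pole: residue = g'(a); g'(11/8) = 1429/420, so the residue is 1429/420.


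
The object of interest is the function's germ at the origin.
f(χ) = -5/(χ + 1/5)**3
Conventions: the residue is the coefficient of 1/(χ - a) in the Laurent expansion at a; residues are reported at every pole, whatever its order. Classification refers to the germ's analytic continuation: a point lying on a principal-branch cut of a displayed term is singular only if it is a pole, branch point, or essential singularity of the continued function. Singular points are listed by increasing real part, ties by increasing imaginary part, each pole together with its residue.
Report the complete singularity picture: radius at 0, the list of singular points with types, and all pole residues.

Denominator factor (χ + 1/5)^3: pole of order 3 at -1/5, modulus 1/5.
The radius of convergence is the smallest modulus among the singular points: 1/5.
At the order-3 pole -1/5 set g(χ) = (χ - (-1/5))^3*f(χ) = -5.
Order-3 pole: residue = g''(a)/2; g''(-1/5) = 0, so the residue is 0.

Radius of convergence at 0: 1/5.
At -1/5: a pole of order 3; residue 0.


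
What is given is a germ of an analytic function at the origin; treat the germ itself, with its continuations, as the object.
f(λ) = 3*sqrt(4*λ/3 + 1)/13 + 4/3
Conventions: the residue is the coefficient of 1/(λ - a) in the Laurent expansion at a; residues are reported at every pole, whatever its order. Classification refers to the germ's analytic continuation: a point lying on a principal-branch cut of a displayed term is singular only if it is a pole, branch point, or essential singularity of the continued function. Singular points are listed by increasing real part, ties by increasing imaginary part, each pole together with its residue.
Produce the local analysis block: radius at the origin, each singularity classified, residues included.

Branch term (3/13)*sqrt(1 - λ/(-3/4)): its argument vanishes at λ = -3/4, a square-root branch point, modulus 3/4.
The radius of convergence is the smallest modulus among the singular points: 3/4.

Radius of convergence at 0: 3/4.
At -3/4: an algebraic (square-root) branch point.


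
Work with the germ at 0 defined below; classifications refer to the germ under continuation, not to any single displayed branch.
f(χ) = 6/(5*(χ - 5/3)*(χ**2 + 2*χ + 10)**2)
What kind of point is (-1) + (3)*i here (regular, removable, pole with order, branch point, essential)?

The denominator factor χ**2 + 2*χ + 10 vanishes at (-1) + (3)*i and appears to the power 2; the numerator there equals 6/5, nonzero, and no other factor vanishes.
Hence a pole whose order is the multiplicity, 2.

The point is a pole of order 2.


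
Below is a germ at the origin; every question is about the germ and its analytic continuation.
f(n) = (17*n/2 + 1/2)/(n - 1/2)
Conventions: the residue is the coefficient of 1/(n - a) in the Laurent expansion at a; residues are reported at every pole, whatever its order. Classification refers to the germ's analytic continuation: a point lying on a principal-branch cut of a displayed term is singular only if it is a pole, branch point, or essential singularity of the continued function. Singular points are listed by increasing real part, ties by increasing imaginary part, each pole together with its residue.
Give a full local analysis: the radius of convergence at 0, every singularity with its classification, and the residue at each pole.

Denominator factor (n - 1/2): pole of order 1 at 1/2, modulus 1/2.
The radius of convergence is the smallest modulus among the singular points: 1/2.
At the order-1 pole 1/2 set g(n) = (n - (1/2))*f(n) = 17*n/2 + 1/2.
Simple pole: residue = g(a) at a = 1/2, which is 19/4.

Radius of convergence at 0: 1/2.
At 1/2: a pole of order 1; residue 19/4.


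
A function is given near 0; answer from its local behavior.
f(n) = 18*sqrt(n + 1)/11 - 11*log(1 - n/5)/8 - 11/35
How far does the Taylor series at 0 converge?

The radius of convergence is 1.

Branch term (18/11)*sqrt(1 - n/(-1)): its argument vanishes at n = -1, a square-root branch point, modulus 1.
Branch term (-11/8)*log(1 - n/(5)): its argument vanishes at n = 5, a logarithmic branch point, modulus 5.
The radius of convergence is the smallest modulus among the singular points: 1.


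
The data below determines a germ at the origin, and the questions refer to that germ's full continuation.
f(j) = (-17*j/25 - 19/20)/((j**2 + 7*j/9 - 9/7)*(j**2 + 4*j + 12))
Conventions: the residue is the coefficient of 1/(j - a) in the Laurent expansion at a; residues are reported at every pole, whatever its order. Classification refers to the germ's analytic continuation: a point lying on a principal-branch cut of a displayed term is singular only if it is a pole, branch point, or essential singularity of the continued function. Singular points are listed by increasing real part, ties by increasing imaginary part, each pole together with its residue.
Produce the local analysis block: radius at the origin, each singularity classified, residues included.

Radius of convergence at 0: -7/18 + (1/126)*sqrt(22813).
At (-2) - ((2)*sqrt(2))*i: a pole of order 1; residue (790251/34362200) + ((1947981/137448800)*sqrt(2))*i.
At (-2) + ((2)*sqrt(2))*i: a pole of order 1; residue (790251/34362200) - ((1947981/137448800)*sqrt(2))*i.
At -7/18 - (1/126)*sqrt(22813): a pole of order 1; residue -790251/34362200 + (12146379/111986409800)*sqrt(22813).
At -7/18 + (1/126)*sqrt(22813): a pole of order 1; residue -790251/34362200 - (12146379/111986409800)*sqrt(22813).

Denominator factor (j**2 + 7*j/9 - 9/7): discriminant 3259/567, real irrational roots -7/18 + (1/126)*sqrt(22813) and -7/18 - (1/126)*sqrt(22813); poles of order 1, moduli -7/18 + (1/126)*sqrt(22813) and 7/18 + (1/126)*sqrt(22813).
Denominator factor (j**2 + 4*j + 12): discriminant -32, complex-conjugate roots (-2) + ((2)*sqrt(2))*i and (-2) - ((2)*sqrt(2))*i; poles of order 1, moduli (2)*sqrt(3) and (2)*sqrt(3).
The radius of convergence is the smallest modulus among the singular points: -7/18 + (1/126)*sqrt(22813).
The factor j**2 + 4*j + 12 splits as (j - a)(j - a') with a = (-2) - ((2)*sqrt(2))*i, a' = (-2) + ((2)*sqrt(2))*i. At the order-1 pole a set g(j) = (j - a)*f(j) = [(-17*j/25 - 19/20)/(j**2 + 7*j/9 - 9/7)] / (j - a').
Simple pole: residue = g(a) at a = (-2) - ((2)*sqrt(2))*i, which is (790251/34362200) + ((1947981/137448800)*sqrt(2))*i.
The factor j**2 + 4*j + 12 splits as (j - a)(j - a') with a = (-2) + ((2)*sqrt(2))*i, a' = (-2) - ((2)*sqrt(2))*i. At the order-1 pole a set g(j) = (j - a)*f(j) = [(-17*j/25 - 19/20)/(j**2 + 7*j/9 - 9/7)] / (j - a').
Simple pole: residue = g(a) at a = (-2) + ((2)*sqrt(2))*i, which is (790251/34362200) - ((1947981/137448800)*sqrt(2))*i.
The factor j**2 + 7*j/9 - 9/7 splits as (j - a)(j - a') with a = -7/18 - (1/126)*sqrt(22813), a' = -7/18 + (1/126)*sqrt(22813). At the order-1 pole a set g(j) = (j - a)*f(j) = [(-17*j/25 - 19/20)/(j**2 + 4*j + 12)] / (j - a').
Simple pole: residue = g(a) at a = -7/18 - (1/126)*sqrt(22813), which is -790251/34362200 + (12146379/111986409800)*sqrt(22813).
The factor j**2 + 7*j/9 - 9/7 splits as (j - a)(j - a') with a = -7/18 + (1/126)*sqrt(22813), a' = -7/18 - (1/126)*sqrt(22813). At the order-1 pole a set g(j) = (j - a)*f(j) = [(-17*j/25 - 19/20)/(j**2 + 4*j + 12)] / (j - a').
Simple pole: residue = g(a) at a = -7/18 + (1/126)*sqrt(22813), which is -790251/34362200 - (12146379/111986409800)*sqrt(22813).
List the singular points by increasing real part (a conjugate pair: the negative imaginary part first).


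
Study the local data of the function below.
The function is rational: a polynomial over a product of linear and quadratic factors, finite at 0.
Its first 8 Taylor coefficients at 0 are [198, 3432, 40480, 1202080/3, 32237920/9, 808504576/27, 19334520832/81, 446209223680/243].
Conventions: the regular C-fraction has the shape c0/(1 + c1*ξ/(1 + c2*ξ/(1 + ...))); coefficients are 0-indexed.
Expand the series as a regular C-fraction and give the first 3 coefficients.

Taylor coefficients (read off): a_0 = 198, a_1 = 3432, a_2 = 40480.
c0 = a_0 = 198. Peel one level at a time: if S = 1 + c*ξ/S' with S'(0) = 1, then c is the ξ-coefficient of S and S' = c*ξ/(S - 1).
S_1 = c0/f = 1 + (-52/3)*ξ + (96)*ξ^2 + ...; c1 = -52/3.
S_2 = c1*ξ/(S_1 - 1) = 1 + (72/13)*ξ + ...; c2 = 72/13.

The regular C-fraction coefficients are [198, -52/3, 72/13].


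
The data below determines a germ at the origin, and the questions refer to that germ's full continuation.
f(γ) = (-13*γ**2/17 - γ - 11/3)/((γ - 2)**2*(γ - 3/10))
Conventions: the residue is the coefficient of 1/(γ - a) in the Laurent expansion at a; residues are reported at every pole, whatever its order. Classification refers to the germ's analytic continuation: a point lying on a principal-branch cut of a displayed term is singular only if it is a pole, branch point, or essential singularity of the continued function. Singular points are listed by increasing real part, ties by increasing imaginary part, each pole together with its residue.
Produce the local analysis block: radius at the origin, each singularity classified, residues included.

Radius of convergence at 0: 3/10.
At 3/10: a pole of order 1; residue -20581/14739.
At 2: a pole of order 2; residue 9310/14739.

Denominator factor (γ - 2)^2: pole of order 2 at 2, modulus 2.
Denominator factor (γ - 3/10): pole of order 1 at 3/10, modulus 3/10.
The radius of convergence is the smallest modulus among the singular points: 3/10.
At the order-1 pole 3/10 set g(γ) = (γ - (3/10))*f(γ) = (-13*γ**2/17 - γ - 11/3)/(γ - 2)**2.
Simple pole: residue = g(a) at a = 3/10, which is -20581/14739.
At the order-2 pole 2 set g(γ) = (γ - (2))^2*f(γ) = (-13*γ**2/17 - γ - 11/3)/(γ - 3/10).
Order-2 pole: residue = g'(a); g'(2) = 9310/14739, so the residue is 9310/14739.
List the singular points by increasing real part (a conjugate pair: the negative imaginary part first).


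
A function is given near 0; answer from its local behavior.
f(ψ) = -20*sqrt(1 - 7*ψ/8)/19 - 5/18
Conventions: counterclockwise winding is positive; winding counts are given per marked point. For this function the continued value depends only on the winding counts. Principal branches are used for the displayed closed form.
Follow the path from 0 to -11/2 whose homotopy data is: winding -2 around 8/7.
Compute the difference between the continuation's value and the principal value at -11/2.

The rational part is single-valued and drops out of the difference; each branch term changes only by its own monodromy.
(-20/19)*sqrt(1 - ψ/(8/7)): winding -2 is even, the square root returns to the same sheet, contribution 0.
Summing the contributions at ψ = -11/2 gives 0.

Continued minus principal equals 0.


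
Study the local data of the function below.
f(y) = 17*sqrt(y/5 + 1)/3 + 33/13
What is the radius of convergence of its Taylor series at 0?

Branch term (17/3)*sqrt(1 - y/(-5)): its argument vanishes at y = -5, a square-root branch point, modulus 5.
The radius of convergence is the smallest modulus among the singular points: 5.

The radius of convergence is 5.


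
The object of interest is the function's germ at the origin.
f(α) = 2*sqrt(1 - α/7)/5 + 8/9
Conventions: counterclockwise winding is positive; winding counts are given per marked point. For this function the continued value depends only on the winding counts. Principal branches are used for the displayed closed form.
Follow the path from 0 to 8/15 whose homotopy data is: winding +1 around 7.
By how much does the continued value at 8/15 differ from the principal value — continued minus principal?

Continued minus principal equals -(4/525)*sqrt(10185).

The rational part is single-valued and drops out of the difference; each branch term changes only by its own monodromy.
(2/5)*sqrt(1 - α/(7)): winding +1 is odd, the square root flips sign, contributing -2*(2/5)*sqrt(1 - (8/15)/(7)) = -2*(2/5)*sqrt(97/105) = -(4/525)*sqrt(10185).
Summing the contributions at α = 8/15 gives -(4/525)*sqrt(10185).


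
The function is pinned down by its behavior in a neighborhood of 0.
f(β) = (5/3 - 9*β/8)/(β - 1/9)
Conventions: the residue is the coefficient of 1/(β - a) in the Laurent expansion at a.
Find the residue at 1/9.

The residue is 37/24.

At the order-1 pole 1/9 set g(β) = (β - (1/9))*f(β) = 5/3 - 9*β/8.
Simple pole: residue = g(a) at a = 1/9, which is 37/24.


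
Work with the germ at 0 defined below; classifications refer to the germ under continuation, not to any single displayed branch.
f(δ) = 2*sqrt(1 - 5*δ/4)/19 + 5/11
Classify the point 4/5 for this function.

The point is an algebraic (square-root) branch point.

The term (2/19)*sqrt(1 - δ/(4/5)) has argument 1 - 4/5/(4/5) = 0 at 4/5: a square-root (algebraic, two-sheeted) branch point; the remaining terms are analytic or single-valued there.


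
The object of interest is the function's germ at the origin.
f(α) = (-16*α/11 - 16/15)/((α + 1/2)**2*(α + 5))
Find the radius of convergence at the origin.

The radius of convergence is 1/2.

Denominator factor (α + 5): pole of order 1 at -5, modulus 5.
Denominator factor (α + 1/2)^2: pole of order 2 at -1/2, modulus 1/2.
The radius of convergence is the smallest modulus among the singular points: 1/2.


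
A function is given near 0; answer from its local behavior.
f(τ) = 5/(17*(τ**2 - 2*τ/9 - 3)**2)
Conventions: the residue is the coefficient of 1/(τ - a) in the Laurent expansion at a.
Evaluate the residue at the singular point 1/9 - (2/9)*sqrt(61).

The factor τ**2 - 2*τ/9 - 3 splits as (τ - a)(τ - a') with a = 1/9 - (2/9)*sqrt(61), a' = 1/9 + (2/9)*sqrt(61). At the order-2 pole a set g(τ) = (τ - a)^2*f(τ) = [5/17] / (τ - a')^2.
Order-2 pole: residue = g'(a); g'(1/9 - (2/9)*sqrt(61)) = (3645/2024224)*sqrt(61), so the residue is (3645/2024224)*sqrt(61).

The residue is (3645/2024224)*sqrt(61).


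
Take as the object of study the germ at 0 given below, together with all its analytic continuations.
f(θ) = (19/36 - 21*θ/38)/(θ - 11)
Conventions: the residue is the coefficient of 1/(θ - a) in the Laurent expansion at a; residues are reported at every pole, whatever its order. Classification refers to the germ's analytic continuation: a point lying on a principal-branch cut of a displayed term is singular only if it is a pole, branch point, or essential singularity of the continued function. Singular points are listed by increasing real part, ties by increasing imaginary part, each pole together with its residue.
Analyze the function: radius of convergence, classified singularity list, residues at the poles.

Radius of convergence at 0: 11.
At 11: a pole of order 1; residue -3797/684.

Denominator factor (θ - 11): pole of order 1 at 11, modulus 11.
The radius of convergence is the smallest modulus among the singular points: 11.
At the order-1 pole 11 set g(θ) = (θ - (11))*f(θ) = 19/36 - 21*θ/38.
Simple pole: residue = g(a) at a = 11, which is -3797/684.


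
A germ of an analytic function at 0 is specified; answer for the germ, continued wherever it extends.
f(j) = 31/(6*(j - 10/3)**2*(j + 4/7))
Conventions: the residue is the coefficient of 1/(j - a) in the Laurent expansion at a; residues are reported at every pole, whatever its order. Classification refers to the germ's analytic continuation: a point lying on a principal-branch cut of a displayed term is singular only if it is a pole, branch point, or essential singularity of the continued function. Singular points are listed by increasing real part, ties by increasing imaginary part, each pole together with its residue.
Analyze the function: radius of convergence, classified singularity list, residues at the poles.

Denominator factor (j + 4/7): pole of order 1 at -4/7, modulus 4/7.
Denominator factor (j - 10/3)^2: pole of order 2 at 10/3, modulus 10/3.
The radius of convergence is the smallest modulus among the singular points: 4/7.
At the order-1 pole -4/7 set g(j) = (j - (-4/7))*f(j) = 31/(6*(j - 10/3)**2).
Simple pole: residue = g(a) at a = -4/7, which is 4557/13448.
At the order-2 pole 10/3 set g(j) = (j - (10/3))^2*f(j) = 31/(6*(j + 4/7)).
Order-2 pole: residue = g'(a); g'(10/3) = -4557/13448, so the residue is -4557/13448.
List the singular points by increasing real part (a conjugate pair: the negative imaginary part first).

Radius of convergence at 0: 4/7.
At -4/7: a pole of order 1; residue 4557/13448.
At 10/3: a pole of order 2; residue -4557/13448.


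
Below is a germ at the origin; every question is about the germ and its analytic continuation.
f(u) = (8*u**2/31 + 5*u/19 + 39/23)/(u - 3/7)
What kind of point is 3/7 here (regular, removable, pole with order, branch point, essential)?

The point is a pole of order 1.

The denominator factor u - 3/7 vanishes at 3/7 and appears to the power 1; the numerator there equals 1231908/663803, nonzero, and no other factor vanishes.
Hence a pole whose order is the multiplicity, 1.


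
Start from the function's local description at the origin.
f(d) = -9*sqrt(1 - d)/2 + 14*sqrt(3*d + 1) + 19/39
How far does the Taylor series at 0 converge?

Branch term (-9/2)*sqrt(1 - d/(1)): its argument vanishes at d = 1, a square-root branch point, modulus 1.
Branch term (14)*sqrt(1 - d/(-1/3)): its argument vanishes at d = -1/3, a square-root branch point, modulus 1/3.
The radius of convergence is the smallest modulus among the singular points: 1/3.

The radius of convergence is 1/3.


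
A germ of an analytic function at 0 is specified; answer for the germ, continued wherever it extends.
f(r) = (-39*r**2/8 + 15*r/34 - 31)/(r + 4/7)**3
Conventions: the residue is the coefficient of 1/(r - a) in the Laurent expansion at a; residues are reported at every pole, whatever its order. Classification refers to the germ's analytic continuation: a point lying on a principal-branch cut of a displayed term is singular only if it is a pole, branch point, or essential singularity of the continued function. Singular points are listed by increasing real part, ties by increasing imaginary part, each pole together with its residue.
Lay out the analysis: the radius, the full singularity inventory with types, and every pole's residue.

Radius of convergence at 0: 4/7.
At -4/7: a pole of order 3; residue -39/8.

Denominator factor (r + 4/7)^3: pole of order 3 at -4/7, modulus 4/7.
The radius of convergence is the smallest modulus among the singular points: 4/7.
At the order-3 pole -4/7 set g(r) = (r - (-4/7))^3*f(r) = -39*r**2/8 + 15*r/34 - 31.
Order-3 pole: residue = g''(a)/2; g''(-4/7) = -39/4, so the residue is -39/8.


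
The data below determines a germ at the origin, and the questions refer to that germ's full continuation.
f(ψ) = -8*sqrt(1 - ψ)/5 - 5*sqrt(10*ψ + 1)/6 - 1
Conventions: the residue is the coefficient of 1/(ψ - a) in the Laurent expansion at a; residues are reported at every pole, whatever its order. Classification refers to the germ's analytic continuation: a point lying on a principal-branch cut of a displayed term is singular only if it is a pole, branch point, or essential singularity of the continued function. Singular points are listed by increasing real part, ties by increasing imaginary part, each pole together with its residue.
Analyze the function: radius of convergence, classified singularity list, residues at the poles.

Branch term (-8/5)*sqrt(1 - ψ/(1)): its argument vanishes at ψ = 1, a square-root branch point, modulus 1.
Branch term (-5/6)*sqrt(1 - ψ/(-1/10)): its argument vanishes at ψ = -1/10, a square-root branch point, modulus 1/10.
The radius of convergence is the smallest modulus among the singular points: 1/10.
List the singular points by increasing real part (a conjugate pair: the negative imaginary part first).

Radius of convergence at 0: 1/10.
At -1/10: an algebraic (square-root) branch point.
At 1: an algebraic (square-root) branch point.
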